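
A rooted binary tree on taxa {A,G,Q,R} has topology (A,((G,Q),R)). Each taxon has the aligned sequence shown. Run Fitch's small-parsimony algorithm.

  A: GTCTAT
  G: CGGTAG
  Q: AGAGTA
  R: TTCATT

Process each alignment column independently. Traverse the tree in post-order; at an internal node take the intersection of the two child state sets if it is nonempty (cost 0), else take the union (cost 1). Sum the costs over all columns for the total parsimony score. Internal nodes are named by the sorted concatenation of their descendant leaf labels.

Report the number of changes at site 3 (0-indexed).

site 0, node GQ: G={C} ∪ Q={A} → {A,C} (+1)
site 0, node GQR: GQ={A,C} ∪ R={T} → {A,C,T} (+1)
site 0, node AGQR: A={G} ∪ GQR={A,C,T} → {A,C,G,T} (+1)
site 1, node GQ: G={G} ∩ Q={G} → {G} (+0)
site 1, node GQR: GQ={G} ∪ R={T} → {G,T} (+1)
site 1, node AGQR: A={T} ∩ GQR={G,T} → {T} (+0)
site 2, node GQ: G={G} ∪ Q={A} → {A,G} (+1)
site 2, node GQR: GQ={A,G} ∪ R={C} → {A,C,G} (+1)
site 2, node AGQR: A={C} ∩ GQR={A,C,G} → {C} (+0)
site 3, node GQ: G={T} ∪ Q={G} → {G,T} (+1)
site 3, node GQR: GQ={G,T} ∪ R={A} → {A,G,T} (+1)
site 3, node AGQR: A={T} ∩ GQR={A,G,T} → {T} (+0)
site 4, node GQ: G={A} ∪ Q={T} → {A,T} (+1)
site 4, node GQR: GQ={A,T} ∩ R={T} → {T} (+0)
site 4, node AGQR: A={A} ∪ GQR={T} → {A,T} (+1)
site 5, node GQ: G={G} ∪ Q={A} → {A,G} (+1)
site 5, node GQR: GQ={A,G} ∪ R={T} → {A,G,T} (+1)
site 5, node AGQR: A={T} ∩ GQR={A,G,T} → {T} (+0)
per-site changes: [3, 1, 2, 2, 2, 2]; total = 12

2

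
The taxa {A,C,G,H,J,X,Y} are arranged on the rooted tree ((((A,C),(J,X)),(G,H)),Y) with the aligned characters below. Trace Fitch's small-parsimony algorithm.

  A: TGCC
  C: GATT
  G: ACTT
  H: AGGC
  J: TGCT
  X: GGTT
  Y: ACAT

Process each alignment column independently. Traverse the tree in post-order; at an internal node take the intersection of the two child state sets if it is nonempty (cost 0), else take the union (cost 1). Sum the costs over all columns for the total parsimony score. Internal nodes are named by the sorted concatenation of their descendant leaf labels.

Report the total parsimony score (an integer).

12

AC@0: {T} ∪ {G} = {G,T} (union, +1)
JX@0: {T} ∪ {G} = {G,T} (union, +1)
ACJX@0: {G,T} ∩ {G,T} = {G,T} (intersection, +0)
GH@0: {A} ∩ {A} = {A} (intersection, +0)
ACGHJX@0: {G,T} ∪ {A} = {A,G,T} (union, +1)
ACGHJXY@0: {A,G,T} ∩ {A} = {A} (intersection, +0)
AC@1: {G} ∪ {A} = {A,G} (union, +1)
JX@1: {G} ∩ {G} = {G} (intersection, +0)
ACJX@1: {A,G} ∩ {G} = {G} (intersection, +0)
GH@1: {C} ∪ {G} = {C,G} (union, +1)
ACGHJX@1: {G} ∩ {C,G} = {G} (intersection, +0)
ACGHJXY@1: {G} ∪ {C} = {C,G} (union, +1)
AC@2: {C} ∪ {T} = {C,T} (union, +1)
JX@2: {C} ∪ {T} = {C,T} (union, +1)
ACJX@2: {C,T} ∩ {C,T} = {C,T} (intersection, +0)
GH@2: {T} ∪ {G} = {G,T} (union, +1)
ACGHJX@2: {C,T} ∩ {G,T} = {T} (intersection, +0)
ACGHJXY@2: {T} ∪ {A} = {A,T} (union, +1)
AC@3: {C} ∪ {T} = {C,T} (union, +1)
JX@3: {T} ∩ {T} = {T} (intersection, +0)
ACJX@3: {C,T} ∩ {T} = {T} (intersection, +0)
GH@3: {T} ∪ {C} = {C,T} (union, +1)
ACGHJX@3: {T} ∩ {C,T} = {T} (intersection, +0)
ACGHJXY@3: {T} ∩ {T} = {T} (intersection, +0)
per-site changes: [3, 3, 4, 2]; total = 12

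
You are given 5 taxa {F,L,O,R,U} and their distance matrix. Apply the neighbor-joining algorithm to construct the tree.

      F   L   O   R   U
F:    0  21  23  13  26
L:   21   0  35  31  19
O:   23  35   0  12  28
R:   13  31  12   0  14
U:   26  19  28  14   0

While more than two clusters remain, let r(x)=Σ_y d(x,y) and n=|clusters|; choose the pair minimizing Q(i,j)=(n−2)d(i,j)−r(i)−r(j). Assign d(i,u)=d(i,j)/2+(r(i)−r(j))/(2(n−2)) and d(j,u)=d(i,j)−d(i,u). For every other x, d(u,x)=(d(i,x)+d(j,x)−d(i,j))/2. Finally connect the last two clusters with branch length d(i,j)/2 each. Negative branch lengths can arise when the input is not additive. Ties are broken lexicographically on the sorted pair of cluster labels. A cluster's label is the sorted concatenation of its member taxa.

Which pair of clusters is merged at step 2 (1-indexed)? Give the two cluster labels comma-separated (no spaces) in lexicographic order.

step 1: merge (L,U) at d=19, Q=-136; branch lengths L→38/3, U→19/3; new cluster LU
  updated: d(F,LU)=14, d(LU,O)=22, d(LU,R)=13
step 2: merge (F,LU) at d=14, Q=-71; branch lengths F→29/4, LU→27/4; new cluster FLU
  updated: d(FLU,O)=31/2, d(FLU,R)=6
step 3: merge (FLU,O) at d=31/2, Q=-67/2; branch lengths FLU→19/4, O→43/4; new cluster FLOU
  updated: d(FLOU,R)=5/4
step 4: merge (FLOU,R) at d=5/4; branch lengths FLOU→5/8, R→5/8; new cluster FLORU
final tree: (((F:29/4,(L:38/3,U:19/3):27/4):19/4,O:43/4):5/8,R:5/8)
total length: 199/4

F,LU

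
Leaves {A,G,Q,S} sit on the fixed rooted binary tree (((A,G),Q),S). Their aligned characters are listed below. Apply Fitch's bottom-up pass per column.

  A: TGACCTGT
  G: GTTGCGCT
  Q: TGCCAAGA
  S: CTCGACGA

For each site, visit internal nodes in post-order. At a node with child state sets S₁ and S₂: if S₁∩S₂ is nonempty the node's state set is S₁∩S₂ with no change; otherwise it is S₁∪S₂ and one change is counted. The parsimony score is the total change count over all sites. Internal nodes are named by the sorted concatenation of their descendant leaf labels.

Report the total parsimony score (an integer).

14

AG@0: {T} ∪ {G} = {G,T} (union, +1)
AGQ@0: {G,T} ∩ {T} = {T} (intersection, +0)
AGQS@0: {T} ∪ {C} = {C,T} (union, +1)
AG@1: {G} ∪ {T} = {G,T} (union, +1)
AGQ@1: {G,T} ∩ {G} = {G} (intersection, +0)
AGQS@1: {G} ∪ {T} = {G,T} (union, +1)
AG@2: {A} ∪ {T} = {A,T} (union, +1)
AGQ@2: {A,T} ∪ {C} = {A,C,T} (union, +1)
AGQS@2: {A,C,T} ∩ {C} = {C} (intersection, +0)
AG@3: {C} ∪ {G} = {C,G} (union, +1)
AGQ@3: {C,G} ∩ {C} = {C} (intersection, +0)
AGQS@3: {C} ∪ {G} = {C,G} (union, +1)
AG@4: {C} ∩ {C} = {C} (intersection, +0)
AGQ@4: {C} ∪ {A} = {A,C} (union, +1)
AGQS@4: {A,C} ∩ {A} = {A} (intersection, +0)
AG@5: {T} ∪ {G} = {G,T} (union, +1)
AGQ@5: {G,T} ∪ {A} = {A,G,T} (union, +1)
AGQS@5: {A,G,T} ∪ {C} = {A,C,G,T} (union, +1)
AG@6: {G} ∪ {C} = {C,G} (union, +1)
AGQ@6: {C,G} ∩ {G} = {G} (intersection, +0)
AGQS@6: {G} ∩ {G} = {G} (intersection, +0)
AG@7: {T} ∩ {T} = {T} (intersection, +0)
AGQ@7: {T} ∪ {A} = {A,T} (union, +1)
AGQS@7: {A,T} ∩ {A} = {A} (intersection, +0)
per-site changes: [2, 2, 2, 2, 1, 3, 1, 1]; total = 14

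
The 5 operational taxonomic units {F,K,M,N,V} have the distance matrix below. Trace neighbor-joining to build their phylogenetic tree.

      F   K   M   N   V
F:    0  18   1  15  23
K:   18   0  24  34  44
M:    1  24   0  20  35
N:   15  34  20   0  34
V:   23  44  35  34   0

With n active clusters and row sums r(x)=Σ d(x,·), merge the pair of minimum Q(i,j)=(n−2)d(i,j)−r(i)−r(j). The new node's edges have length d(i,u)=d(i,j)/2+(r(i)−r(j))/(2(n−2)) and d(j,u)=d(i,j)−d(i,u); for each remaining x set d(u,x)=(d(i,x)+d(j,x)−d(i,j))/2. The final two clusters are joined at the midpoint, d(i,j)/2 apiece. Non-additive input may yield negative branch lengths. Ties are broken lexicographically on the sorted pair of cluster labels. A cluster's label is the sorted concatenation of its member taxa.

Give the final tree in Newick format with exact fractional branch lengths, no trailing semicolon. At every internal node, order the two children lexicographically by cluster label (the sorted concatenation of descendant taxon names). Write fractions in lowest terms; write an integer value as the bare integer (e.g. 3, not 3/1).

(((F:-25/8,M:33/8):17/8,K:147/8):29/16,(N:23/2,V:45/2):29/16)

1. join N+V (d=34, Q=-137) ⇒ NV; edges |N|=23/2, |V|=45/2
  updated: d(F,NV)=2, d(K,NV)=22, d(M,NV)=21/2
2. join F+M (d=1, Q=-109/2) ⇒ FM; edges |F|=-25/8, |M|=33/8
  updated: d(FM,K)=41/2, d(FM,NV)=23/4
3. join FM+K (d=41/2, Q=-193/4) ⇒ FKM; edges |FM|=17/8, |K|=147/8
  updated: d(FKM,NV)=29/8
4. join FKM+NV (d=29/8) ⇒ FKMNV; edges |FKM|=29/16, |NV|=29/16
final tree: (((F:-25/8,M:33/8):17/8,K:147/8):29/16,(N:23/2,V:45/2):29/16)
total length: 473/8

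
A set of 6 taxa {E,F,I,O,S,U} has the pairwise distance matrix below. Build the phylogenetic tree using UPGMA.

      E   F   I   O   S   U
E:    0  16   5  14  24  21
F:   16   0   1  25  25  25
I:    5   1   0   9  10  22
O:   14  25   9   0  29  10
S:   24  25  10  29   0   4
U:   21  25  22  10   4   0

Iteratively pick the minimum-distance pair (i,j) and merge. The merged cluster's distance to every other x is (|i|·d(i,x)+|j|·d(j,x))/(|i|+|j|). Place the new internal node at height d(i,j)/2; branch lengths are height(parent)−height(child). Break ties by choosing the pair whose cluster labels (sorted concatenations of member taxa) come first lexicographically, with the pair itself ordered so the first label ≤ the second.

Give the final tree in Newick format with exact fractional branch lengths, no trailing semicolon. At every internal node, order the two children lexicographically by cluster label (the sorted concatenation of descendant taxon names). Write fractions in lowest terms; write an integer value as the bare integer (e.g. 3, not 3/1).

(((E:21/4,(F:1/2,I:1/2):19/4):11/4,O:8):19/8,(S:2,U:2):67/8)

step 1: merge (F,I) at d=1; branch lengths F→1/2, I→1/2; new cluster FI
  updated: d(E,FI)=21/2, d(FI,O)=17, d(FI,S)=35/2, d(FI,U)=47/2
step 2: merge (S,U) at d=4; branch lengths S→2, U→2; new cluster SU
  updated: d(E,SU)=45/2, d(FI,SU)=41/2, d(O,SU)=39/2
step 3: merge (E,FI) at d=21/2; branch lengths E→21/4, FI→19/4; new cluster EFI
  updated: d(EFI,O)=16, d(EFI,SU)=127/6
step 4: merge (EFI,O) at d=16; branch lengths EFI→11/4, O→8; new cluster EFIO
  updated: d(EFIO,SU)=83/4
step 5: merge (EFIO,SU) at d=83/4; branch lengths EFIO→19/8, SU→67/8; new cluster EFIOSU
final tree: (((E:21/4,(F:1/2,I:1/2):19/4):11/4,O:8):19/8,(S:2,U:2):67/8)
total length: 73/2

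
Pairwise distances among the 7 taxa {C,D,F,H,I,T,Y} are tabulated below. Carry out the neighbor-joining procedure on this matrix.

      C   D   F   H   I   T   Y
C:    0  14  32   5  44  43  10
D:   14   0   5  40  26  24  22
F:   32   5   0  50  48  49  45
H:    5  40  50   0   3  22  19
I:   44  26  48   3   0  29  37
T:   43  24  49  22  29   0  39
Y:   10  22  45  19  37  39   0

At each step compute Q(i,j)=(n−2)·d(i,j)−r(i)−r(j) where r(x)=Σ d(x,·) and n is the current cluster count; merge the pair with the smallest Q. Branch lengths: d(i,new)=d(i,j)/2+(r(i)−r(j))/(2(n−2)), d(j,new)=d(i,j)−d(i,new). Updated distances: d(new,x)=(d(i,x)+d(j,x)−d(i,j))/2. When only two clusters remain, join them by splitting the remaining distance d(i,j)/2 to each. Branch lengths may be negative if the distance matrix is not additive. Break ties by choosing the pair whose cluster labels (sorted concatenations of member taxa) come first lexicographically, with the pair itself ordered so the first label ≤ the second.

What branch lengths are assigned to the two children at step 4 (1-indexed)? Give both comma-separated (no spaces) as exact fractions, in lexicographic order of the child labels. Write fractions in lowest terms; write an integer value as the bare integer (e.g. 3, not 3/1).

iteration 1: select D,F (d=5, Q=-335); attach at lengths (-73/10, 123/10); label the merged cluster DF
  updated: d(C,DF)=41/2, d(DF,H)=85/2, d(DF,I)=69/2, d(DF,T)=34, d(DF,Y)=31
iteration 2: select H,I (d=3, Q=-227); attach at lengths (-11/2, 17/2); label the merged cluster HI
  updated: d(C,HI)=23, d(DF,HI)=37, d(HI,T)=24, d(HI,Y)=53/2
iteration 3: select HI,T (d=24, Q=-357/2); attach at lengths (85/12, 203/12); label the merged cluster HIT
  updated: d(C,HIT)=21, d(DF,HIT)=47/2, d(HIT,Y)=83/4
iteration 4: select C,Y (d=10, Q=-373/4); attach at lengths (39/16, 121/16); label the merged cluster CY
  updated: d(CY,DF)=83/4, d(CY,HIT)=127/8
iteration 5: select CY,DF (d=83/4, Q=-481/8); attach at lengths (105/16, 227/16); label the merged cluster CDFY
  updated: d(CDFY,HIT)=149/16
iteration 6: select CDFY,HIT (d=149/16); attach at lengths (149/32, 149/32); label the merged cluster CDFHITY
final tree: (((C:39/16,Y:121/16):105/16,(D:-73/10,F:123/10):227/16):149/32,((H:-11/2,I:17/2):85/12,T:203/12):149/32)
total length: 1153/16

39/16,121/16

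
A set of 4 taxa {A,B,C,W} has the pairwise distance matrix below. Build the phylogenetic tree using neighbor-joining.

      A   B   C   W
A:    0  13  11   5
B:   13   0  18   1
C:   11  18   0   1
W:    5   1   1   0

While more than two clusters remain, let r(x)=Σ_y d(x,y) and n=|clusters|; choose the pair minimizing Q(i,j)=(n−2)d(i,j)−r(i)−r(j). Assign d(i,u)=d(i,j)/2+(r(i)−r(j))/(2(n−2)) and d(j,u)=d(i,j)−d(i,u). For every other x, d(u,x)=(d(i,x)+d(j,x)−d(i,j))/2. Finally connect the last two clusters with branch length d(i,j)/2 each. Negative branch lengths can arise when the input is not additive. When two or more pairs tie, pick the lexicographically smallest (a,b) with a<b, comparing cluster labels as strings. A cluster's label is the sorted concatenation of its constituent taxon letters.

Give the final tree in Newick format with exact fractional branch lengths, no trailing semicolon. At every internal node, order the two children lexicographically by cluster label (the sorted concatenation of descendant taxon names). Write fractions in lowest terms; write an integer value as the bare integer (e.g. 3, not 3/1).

1. join A+C (d=11, Q=-37) ⇒ AC; edges |A|=21/4, |C|=23/4
  updated: d(AC,B)=10, d(AC,W)=-5/2
2. join AC+B (d=10, Q=-17/2) ⇒ ABC; edges |AC|=13/4, |B|=27/4
  updated: d(ABC,W)=-23/4
3. join ABC+W (d=-23/4) ⇒ ABCW; edges |ABC|=-23/8, |W|=-23/8
final tree: (((A:21/4,C:23/4):13/4,B:27/4):-23/8,W:-23/8)
total length: 61/4

(((A:21/4,C:23/4):13/4,B:27/4):-23/8,W:-23/8)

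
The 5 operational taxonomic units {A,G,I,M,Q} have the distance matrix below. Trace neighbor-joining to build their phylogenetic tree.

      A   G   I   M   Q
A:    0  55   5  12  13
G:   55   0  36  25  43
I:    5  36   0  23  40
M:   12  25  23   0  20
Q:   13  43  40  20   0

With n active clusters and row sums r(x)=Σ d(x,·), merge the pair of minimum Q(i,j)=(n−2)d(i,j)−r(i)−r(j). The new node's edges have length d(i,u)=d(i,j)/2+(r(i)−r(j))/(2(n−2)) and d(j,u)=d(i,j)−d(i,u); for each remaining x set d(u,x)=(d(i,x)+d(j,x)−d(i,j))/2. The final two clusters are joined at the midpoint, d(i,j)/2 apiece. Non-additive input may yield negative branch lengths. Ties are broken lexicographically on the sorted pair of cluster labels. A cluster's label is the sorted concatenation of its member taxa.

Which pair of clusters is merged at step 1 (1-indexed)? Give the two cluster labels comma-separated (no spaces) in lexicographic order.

A,I

step 1: merge (A,I) at d=5, Q=-174; branch lengths A→-2/3, I→17/3; new cluster AI
  updated: d(AI,G)=43, d(AI,M)=15, d(AI,Q)=24
step 2: merge (AI,Q) at d=24, Q=-121; branch lengths AI→43/4, Q→53/4; new cluster AIQ
  updated: d(AIQ,G)=31, d(AIQ,M)=11/2
step 3: merge (AIQ,G) at d=31, Q=-123/2; branch lengths AIQ→23/4, G→101/4; new cluster AGIQ
  updated: d(AGIQ,M)=-1/4
step 4: merge (AGIQ,M) at d=-1/4; branch lengths AGIQ→-1/8, M→-1/8; new cluster AGIMQ
final tree: ((((A:-2/3,I:17/3):43/4,Q:53/4):23/4,G:101/4):-1/8,M:-1/8)
total length: 239/4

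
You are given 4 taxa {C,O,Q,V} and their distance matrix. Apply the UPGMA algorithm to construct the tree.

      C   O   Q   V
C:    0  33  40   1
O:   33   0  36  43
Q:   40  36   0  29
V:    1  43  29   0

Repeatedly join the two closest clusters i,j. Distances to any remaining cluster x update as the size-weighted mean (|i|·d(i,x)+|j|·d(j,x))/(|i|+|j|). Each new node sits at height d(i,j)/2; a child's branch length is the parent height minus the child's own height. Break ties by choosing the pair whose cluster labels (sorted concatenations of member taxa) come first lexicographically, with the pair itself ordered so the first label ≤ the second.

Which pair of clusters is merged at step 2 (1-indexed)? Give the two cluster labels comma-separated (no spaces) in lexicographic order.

CV,Q

iteration 1: select C,V (d=1); attach at lengths (1/2, 1/2); label the merged cluster CV
  updated: d(CV,O)=38, d(CV,Q)=69/2
iteration 2: select CV,Q (d=69/2); attach at lengths (67/4, 69/4); label the merged cluster CQV
  updated: d(CQV,O)=112/3
iteration 3: select CQV,O (d=112/3); attach at lengths (17/12, 56/3); label the merged cluster COQV
final tree: (((C:1/2,V:1/2):67/4,Q:69/4):17/12,O:56/3)
total length: 661/12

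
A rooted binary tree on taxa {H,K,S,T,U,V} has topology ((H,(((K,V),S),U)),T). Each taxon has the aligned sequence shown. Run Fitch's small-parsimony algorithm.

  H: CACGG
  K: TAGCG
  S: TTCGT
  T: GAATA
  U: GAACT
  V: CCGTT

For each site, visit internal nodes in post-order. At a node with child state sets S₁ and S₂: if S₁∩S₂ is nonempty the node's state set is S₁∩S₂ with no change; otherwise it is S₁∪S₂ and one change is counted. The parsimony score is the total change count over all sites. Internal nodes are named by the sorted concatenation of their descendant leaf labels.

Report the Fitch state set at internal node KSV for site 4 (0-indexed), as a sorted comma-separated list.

KV@0: {T} ∪ {C} = {C,T} (union, +1)
KSV@0: {C,T} ∩ {T} = {T} (intersection, +0)
KSUV@0: {T} ∪ {G} = {G,T} (union, +1)
HKSUV@0: {C} ∪ {G,T} = {C,G,T} (union, +1)
HKSTUV@0: {C,G,T} ∩ {G} = {G} (intersection, +0)
KV@1: {A} ∪ {C} = {A,C} (union, +1)
KSV@1: {A,C} ∪ {T} = {A,C,T} (union, +1)
KSUV@1: {A,C,T} ∩ {A} = {A} (intersection, +0)
HKSUV@1: {A} ∩ {A} = {A} (intersection, +0)
HKSTUV@1: {A} ∩ {A} = {A} (intersection, +0)
KV@2: {G} ∩ {G} = {G} (intersection, +0)
KSV@2: {G} ∪ {C} = {C,G} (union, +1)
KSUV@2: {C,G} ∪ {A} = {A,C,G} (union, +1)
HKSUV@2: {C} ∩ {A,C,G} = {C} (intersection, +0)
HKSTUV@2: {C} ∪ {A} = {A,C} (union, +1)
KV@3: {C} ∪ {T} = {C,T} (union, +1)
KSV@3: {C,T} ∪ {G} = {C,G,T} (union, +1)
KSUV@3: {C,G,T} ∩ {C} = {C} (intersection, +0)
HKSUV@3: {G} ∪ {C} = {C,G} (union, +1)
HKSTUV@3: {C,G} ∪ {T} = {C,G,T} (union, +1)
KV@4: {G} ∪ {T} = {G,T} (union, +1)
KSV@4: {G,T} ∩ {T} = {T} (intersection, +0)
KSUV@4: {T} ∩ {T} = {T} (intersection, +0)
HKSUV@4: {G} ∪ {T} = {G,T} (union, +1)
HKSTUV@4: {G,T} ∪ {A} = {A,G,T} (union, +1)
per-site changes: [3, 2, 3, 4, 3]; total = 15

T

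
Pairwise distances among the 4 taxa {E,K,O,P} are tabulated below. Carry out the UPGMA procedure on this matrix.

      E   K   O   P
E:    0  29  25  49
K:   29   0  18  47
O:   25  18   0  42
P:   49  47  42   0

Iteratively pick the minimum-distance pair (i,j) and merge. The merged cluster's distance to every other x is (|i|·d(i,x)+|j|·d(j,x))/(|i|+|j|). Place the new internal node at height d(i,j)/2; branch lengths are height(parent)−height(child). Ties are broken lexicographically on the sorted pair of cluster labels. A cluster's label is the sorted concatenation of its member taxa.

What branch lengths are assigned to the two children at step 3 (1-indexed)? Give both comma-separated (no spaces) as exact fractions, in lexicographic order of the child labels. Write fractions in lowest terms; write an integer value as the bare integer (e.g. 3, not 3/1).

19/2,23

iteration 1: select K,O (d=18); attach at lengths (9, 9); label the merged cluster KO
  updated: d(E,KO)=27, d(KO,P)=89/2
iteration 2: select E,KO (d=27); attach at lengths (27/2, 9/2); label the merged cluster EKO
  updated: d(EKO,P)=46
iteration 3: select EKO,P (d=46); attach at lengths (19/2, 23); label the merged cluster EKOP
final tree: ((E:27/2,(K:9,O:9):9/2):19/2,P:23)
total length: 137/2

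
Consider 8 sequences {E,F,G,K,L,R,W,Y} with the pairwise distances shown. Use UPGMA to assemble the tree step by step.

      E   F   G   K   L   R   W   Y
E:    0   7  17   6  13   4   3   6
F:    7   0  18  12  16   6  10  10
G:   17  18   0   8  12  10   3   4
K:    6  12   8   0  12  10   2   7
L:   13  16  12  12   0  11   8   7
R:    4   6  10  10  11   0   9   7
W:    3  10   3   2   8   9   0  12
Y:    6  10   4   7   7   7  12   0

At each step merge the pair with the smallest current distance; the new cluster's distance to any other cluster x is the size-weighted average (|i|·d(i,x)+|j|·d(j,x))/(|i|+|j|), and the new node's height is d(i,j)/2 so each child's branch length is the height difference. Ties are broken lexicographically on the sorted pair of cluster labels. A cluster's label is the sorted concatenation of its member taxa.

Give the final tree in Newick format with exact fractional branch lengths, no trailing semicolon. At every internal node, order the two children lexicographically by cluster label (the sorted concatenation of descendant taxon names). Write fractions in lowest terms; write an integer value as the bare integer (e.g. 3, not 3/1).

1. join K+W (d=2) ⇒ KW; edges |K|=1, |W|=1
  updated: d(E,KW)=9/2, d(F,KW)=11, d(G,KW)=11/2, d(KW,L)=10, d(KW,R)=19/2, d(KW,Y)=19/2
2. join E+R (d=4) ⇒ ER; edges |E|=2, |R|=2
  updated: d(ER,F)=13/2, d(ER,G)=27/2, d(ER,KW)=7, d(ER,L)=12, d(ER,Y)=13/2
3. join G+Y (d=4) ⇒ GY; edges |G|=2, |Y|=2
  updated: d(ER,GY)=10, d(F,GY)=14, d(GY,KW)=15/2, d(GY,L)=19/2
4. join ER+F (d=13/2) ⇒ EFR; edges |ER|=5/4, |F|=13/4
  updated: d(EFR,GY)=34/3, d(EFR,KW)=25/3, d(EFR,L)=40/3
5. join GY+KW (d=15/2) ⇒ GKWY; edges |GY|=7/4, |KW|=11/4
  updated: d(EFR,GKWY)=59/6, d(GKWY,L)=39/4
6. join GKWY+L (d=39/4) ⇒ GKLWY; edges |GKWY|=9/8, |L|=39/8
  updated: d(EFR,GKLWY)=158/15
7. join EFR+GKLWY (d=158/15) ⇒ EFGKLRWY; edges |EFR|=121/60, |GKLWY|=47/120
final tree: (((E:2,R:2):5/4,F:13/4):121/60,(((G:2,Y:2):7/4,(K:1,W:1):11/4):9/8,L:39/8):47/120)
total length: 3289/120

(((E:2,R:2):5/4,F:13/4):121/60,(((G:2,Y:2):7/4,(K:1,W:1):11/4):9/8,L:39/8):47/120)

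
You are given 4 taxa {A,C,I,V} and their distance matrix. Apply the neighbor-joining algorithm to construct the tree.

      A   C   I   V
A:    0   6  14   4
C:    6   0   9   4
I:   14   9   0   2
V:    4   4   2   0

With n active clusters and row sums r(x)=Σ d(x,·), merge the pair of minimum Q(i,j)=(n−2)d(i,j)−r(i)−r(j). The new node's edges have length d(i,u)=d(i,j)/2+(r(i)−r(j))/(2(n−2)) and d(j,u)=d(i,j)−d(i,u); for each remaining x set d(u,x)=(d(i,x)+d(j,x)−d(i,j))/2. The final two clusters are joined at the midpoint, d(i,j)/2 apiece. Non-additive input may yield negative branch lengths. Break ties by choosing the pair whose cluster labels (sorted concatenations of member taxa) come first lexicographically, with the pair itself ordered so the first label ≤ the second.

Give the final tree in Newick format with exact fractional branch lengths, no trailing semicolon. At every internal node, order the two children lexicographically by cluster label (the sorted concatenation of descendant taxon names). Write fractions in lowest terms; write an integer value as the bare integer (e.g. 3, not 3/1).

(((A:17/4,C:7/4):15/4,I:19/4):-11/8,V:-11/8)

1. join A+C (d=6, Q=-31) ⇒ AC; edges |A|=17/4, |C|=7/4
  updated: d(AC,I)=17/2, d(AC,V)=1
2. join AC+I (d=17/2, Q=-23/2) ⇒ ACI; edges |AC|=15/4, |I|=19/4
  updated: d(ACI,V)=-11/4
3. join ACI+V (d=-11/4) ⇒ ACIV; edges |ACI|=-11/8, |V|=-11/8
final tree: (((A:17/4,C:7/4):15/4,I:19/4):-11/8,V:-11/8)
total length: 47/4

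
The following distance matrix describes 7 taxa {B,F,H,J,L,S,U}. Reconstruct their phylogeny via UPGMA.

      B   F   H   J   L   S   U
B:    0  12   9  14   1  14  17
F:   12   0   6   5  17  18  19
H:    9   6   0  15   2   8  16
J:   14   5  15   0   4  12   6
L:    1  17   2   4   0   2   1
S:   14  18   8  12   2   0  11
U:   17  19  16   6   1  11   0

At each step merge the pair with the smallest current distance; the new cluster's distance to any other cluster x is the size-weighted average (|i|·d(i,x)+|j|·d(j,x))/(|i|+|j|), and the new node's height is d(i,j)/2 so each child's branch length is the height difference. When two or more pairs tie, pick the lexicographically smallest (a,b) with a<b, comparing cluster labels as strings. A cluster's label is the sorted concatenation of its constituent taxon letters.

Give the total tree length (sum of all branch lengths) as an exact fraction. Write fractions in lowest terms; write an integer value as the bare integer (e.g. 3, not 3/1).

1107/40

iteration 1: select B,L (d=1); attach at lengths (1/2, 1/2); label the merged cluster BL
  updated: d(BL,F)=29/2, d(BL,H)=11/2, d(BL,J)=9, d(BL,S)=8, d(BL,U)=9
iteration 2: select F,J (d=5); attach at lengths (5/2, 5/2); label the merged cluster FJ
  updated: d(BL,FJ)=47/4, d(FJ,H)=21/2, d(FJ,S)=15, d(FJ,U)=25/2
iteration 3: select BL,H (d=11/2); attach at lengths (9/4, 11/4); label the merged cluster BHL
  updated: d(BHL,FJ)=34/3, d(BHL,S)=8, d(BHL,U)=34/3
iteration 4: select BHL,S (d=8); attach at lengths (5/4, 4); label the merged cluster BHLS
  updated: d(BHLS,FJ)=49/4, d(BHLS,U)=45/4
iteration 5: select BHLS,U (d=45/4); attach at lengths (13/8, 45/8); label the merged cluster BHLSU
  updated: d(BHLSU,FJ)=123/10
iteration 6: select BHLSU,FJ (d=123/10); attach at lengths (21/40, 73/20); label the merged cluster BFHJLSU
final tree: (((((B:1/2,L:1/2):9/4,H:11/4):5/4,S:4):13/8,U:45/8):21/40,(F:5/2,J:5/2):73/20)
total length: 1107/40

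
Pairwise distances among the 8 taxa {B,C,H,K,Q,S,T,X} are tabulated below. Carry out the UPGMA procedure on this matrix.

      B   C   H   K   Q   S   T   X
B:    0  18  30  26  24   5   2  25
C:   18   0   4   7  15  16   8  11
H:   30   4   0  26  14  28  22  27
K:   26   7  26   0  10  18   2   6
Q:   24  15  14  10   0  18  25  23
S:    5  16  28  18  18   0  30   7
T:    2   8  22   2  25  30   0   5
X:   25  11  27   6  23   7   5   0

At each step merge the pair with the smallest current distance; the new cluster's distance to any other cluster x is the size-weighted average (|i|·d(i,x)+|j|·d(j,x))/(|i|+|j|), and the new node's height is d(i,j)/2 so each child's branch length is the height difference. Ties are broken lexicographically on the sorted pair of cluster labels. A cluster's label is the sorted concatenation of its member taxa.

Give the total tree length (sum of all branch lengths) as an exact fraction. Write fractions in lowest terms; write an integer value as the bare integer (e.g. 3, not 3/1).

2807/60

step 1: merge (B,T) at d=2; branch lengths B→1, T→1; new cluster BT
  updated: d(BT,C)=13, d(BT,H)=26, d(BT,K)=14, d(BT,Q)=49/2, d(BT,S)=35/2, d(BT,X)=15
step 2: merge (C,H) at d=4; branch lengths C→2, H→2; new cluster CH
  updated: d(BT,CH)=39/2, d(CH,K)=33/2, d(CH,Q)=29/2, d(CH,S)=22, d(CH,X)=19
step 3: merge (K,X) at d=6; branch lengths K→3, X→3; new cluster KX
  updated: d(BT,KX)=29/2, d(CH,KX)=71/4, d(KX,Q)=33/2, d(KX,S)=25/2
step 4: merge (KX,S) at d=25/2; branch lengths KX→13/4, S→25/4; new cluster KSX
  updated: d(BT,KSX)=31/2, d(CH,KSX)=115/6, d(KSX,Q)=17
step 5: merge (CH,Q) at d=29/2; branch lengths CH→21/4, Q→29/4; new cluster CHQ
  updated: d(BT,CHQ)=127/6, d(CHQ,KSX)=166/9
step 6: merge (BT,KSX) at d=31/2; branch lengths BT→27/4, KSX→3/2; new cluster BKSTX
  updated: d(BKSTX,CHQ)=293/15
step 7: merge (BKSTX,CHQ) at d=293/15; branch lengths BKSTX→121/60, CHQ→151/60; new cluster BCHKQSTX
final tree: (((B:1,T:1):27/4,((K:3,X:3):13/4,S:25/4):3/2):121/60,((C:2,H:2):21/4,Q:29/4):151/60)
total length: 2807/60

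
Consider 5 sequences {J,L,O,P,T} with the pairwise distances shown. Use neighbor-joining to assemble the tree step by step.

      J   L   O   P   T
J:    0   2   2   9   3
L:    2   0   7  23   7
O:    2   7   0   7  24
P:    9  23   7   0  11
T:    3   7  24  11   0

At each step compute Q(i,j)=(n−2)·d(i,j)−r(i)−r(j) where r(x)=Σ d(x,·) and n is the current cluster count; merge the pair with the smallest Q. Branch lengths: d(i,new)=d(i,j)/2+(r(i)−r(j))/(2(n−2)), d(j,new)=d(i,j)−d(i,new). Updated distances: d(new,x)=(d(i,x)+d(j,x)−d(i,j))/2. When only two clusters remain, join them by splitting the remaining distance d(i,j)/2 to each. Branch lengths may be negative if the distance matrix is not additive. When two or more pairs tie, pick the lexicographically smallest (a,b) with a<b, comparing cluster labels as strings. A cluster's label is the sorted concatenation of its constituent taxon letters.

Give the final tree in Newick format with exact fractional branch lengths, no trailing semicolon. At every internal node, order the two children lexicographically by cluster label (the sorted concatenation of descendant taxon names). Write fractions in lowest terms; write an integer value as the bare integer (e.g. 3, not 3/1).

step 1: merge (O,P) at d=7, Q=-69; branch lengths O→11/6, P→31/6; new cluster OP
  updated: d(J,OP)=2, d(L,OP)=23/2, d(OP,T)=14
step 2: merge (J,OP) at d=2, Q=-61/2; branch lengths J→-33/8, OP→49/8; new cluster JOP
  updated: d(JOP,L)=23/4, d(JOP,T)=15/2
step 3: merge (JOP,L) at d=23/4, Q=-81/4; branch lengths JOP→25/8, L→21/8; new cluster JLOP
  updated: d(JLOP,T)=35/8
step 4: merge (JLOP,T) at d=35/8; branch lengths JLOP→35/16, T→35/16; new cluster JLOPT
final tree: (((J:-33/8,(O:11/6,P:31/6):49/8):25/8,L:21/8):35/16,T:35/16)
total length: 153/8

(((J:-33/8,(O:11/6,P:31/6):49/8):25/8,L:21/8):35/16,T:35/16)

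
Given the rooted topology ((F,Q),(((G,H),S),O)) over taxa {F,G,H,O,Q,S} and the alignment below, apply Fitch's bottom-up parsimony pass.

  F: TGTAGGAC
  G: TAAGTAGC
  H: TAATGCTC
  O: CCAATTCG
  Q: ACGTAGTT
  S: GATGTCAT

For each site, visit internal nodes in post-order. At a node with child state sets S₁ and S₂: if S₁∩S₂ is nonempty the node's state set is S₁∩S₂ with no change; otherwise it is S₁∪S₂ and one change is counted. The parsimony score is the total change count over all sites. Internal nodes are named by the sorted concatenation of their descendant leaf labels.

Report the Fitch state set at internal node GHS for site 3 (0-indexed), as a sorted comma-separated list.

[col 0] FQ: children F:{T}, Q:{A} ∪→ {A,T}; cost 1
[col 0] GH: children G:{T}, H:{T} ∩→ {T}; cost 0
[col 0] GHS: children GH:{T}, S:{G} ∪→ {G,T}; cost 1
[col 0] GHOS: children GHS:{G,T}, O:{C} ∪→ {C,G,T}; cost 1
[col 0] FGHOQS: children FQ:{A,T}, GHOS:{C,G,T} ∩→ {T}; cost 0
[col 1] FQ: children F:{G}, Q:{C} ∪→ {C,G}; cost 1
[col 1] GH: children G:{A}, H:{A} ∩→ {A}; cost 0
[col 1] GHS: children GH:{A}, S:{A} ∩→ {A}; cost 0
[col 1] GHOS: children GHS:{A}, O:{C} ∪→ {A,C}; cost 1
[col 1] FGHOQS: children FQ:{C,G}, GHOS:{A,C} ∩→ {C}; cost 0
[col 2] FQ: children F:{T}, Q:{G} ∪→ {G,T}; cost 1
[col 2] GH: children G:{A}, H:{A} ∩→ {A}; cost 0
[col 2] GHS: children GH:{A}, S:{T} ∪→ {A,T}; cost 1
[col 2] GHOS: children GHS:{A,T}, O:{A} ∩→ {A}; cost 0
[col 2] FGHOQS: children FQ:{G,T}, GHOS:{A} ∪→ {A,G,T}; cost 1
[col 3] FQ: children F:{A}, Q:{T} ∪→ {A,T}; cost 1
[col 3] GH: children G:{G}, H:{T} ∪→ {G,T}; cost 1
[col 3] GHS: children GH:{G,T}, S:{G} ∩→ {G}; cost 0
[col 3] GHOS: children GHS:{G}, O:{A} ∪→ {A,G}; cost 1
[col 3] FGHOQS: children FQ:{A,T}, GHOS:{A,G} ∩→ {A}; cost 0
[col 4] FQ: children F:{G}, Q:{A} ∪→ {A,G}; cost 1
[col 4] GH: children G:{T}, H:{G} ∪→ {G,T}; cost 1
[col 4] GHS: children GH:{G,T}, S:{T} ∩→ {T}; cost 0
[col 4] GHOS: children GHS:{T}, O:{T} ∩→ {T}; cost 0
[col 4] FGHOQS: children FQ:{A,G}, GHOS:{T} ∪→ {A,G,T}; cost 1
[col 5] FQ: children F:{G}, Q:{G} ∩→ {G}; cost 0
[col 5] GH: children G:{A}, H:{C} ∪→ {A,C}; cost 1
[col 5] GHS: children GH:{A,C}, S:{C} ∩→ {C}; cost 0
[col 5] GHOS: children GHS:{C}, O:{T} ∪→ {C,T}; cost 1
[col 5] FGHOQS: children FQ:{G}, GHOS:{C,T} ∪→ {C,G,T}; cost 1
[col 6] FQ: children F:{A}, Q:{T} ∪→ {A,T}; cost 1
[col 6] GH: children G:{G}, H:{T} ∪→ {G,T}; cost 1
[col 6] GHS: children GH:{G,T}, S:{A} ∪→ {A,G,T}; cost 1
[col 6] GHOS: children GHS:{A,G,T}, O:{C} ∪→ {A,C,G,T}; cost 1
[col 6] FGHOQS: children FQ:{A,T}, GHOS:{A,C,G,T} ∩→ {A,T}; cost 0
[col 7] FQ: children F:{C}, Q:{T} ∪→ {C,T}; cost 1
[col 7] GH: children G:{C}, H:{C} ∩→ {C}; cost 0
[col 7] GHS: children GH:{C}, S:{T} ∪→ {C,T}; cost 1
[col 7] GHOS: children GHS:{C,T}, O:{G} ∪→ {C,G,T}; cost 1
[col 7] FGHOQS: children FQ:{C,T}, GHOS:{C,G,T} ∩→ {C,T}; cost 0
per-site changes: [3, 2, 3, 3, 3, 3, 4, 3]; total = 24

G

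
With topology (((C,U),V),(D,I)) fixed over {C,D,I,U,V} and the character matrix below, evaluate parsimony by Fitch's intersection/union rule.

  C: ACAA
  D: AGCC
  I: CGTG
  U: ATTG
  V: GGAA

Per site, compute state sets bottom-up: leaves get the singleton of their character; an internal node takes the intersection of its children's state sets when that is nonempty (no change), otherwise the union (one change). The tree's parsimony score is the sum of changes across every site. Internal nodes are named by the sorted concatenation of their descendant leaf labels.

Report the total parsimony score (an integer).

site 0, node CU: C={A} ∩ U={A} → {A} (+0)
site 0, node CUV: CU={A} ∪ V={G} → {A,G} (+1)
site 0, node DI: D={A} ∪ I={C} → {A,C} (+1)
site 0, node CDIUV: CUV={A,G} ∩ DI={A,C} → {A} (+0)
site 1, node CU: C={C} ∪ U={T} → {C,T} (+1)
site 1, node CUV: CU={C,T} ∪ V={G} → {C,G,T} (+1)
site 1, node DI: D={G} ∩ I={G} → {G} (+0)
site 1, node CDIUV: CUV={C,G,T} ∩ DI={G} → {G} (+0)
site 2, node CU: C={A} ∪ U={T} → {A,T} (+1)
site 2, node CUV: CU={A,T} ∩ V={A} → {A} (+0)
site 2, node DI: D={C} ∪ I={T} → {C,T} (+1)
site 2, node CDIUV: CUV={A} ∪ DI={C,T} → {A,C,T} (+1)
site 3, node CU: C={A} ∪ U={G} → {A,G} (+1)
site 3, node CUV: CU={A,G} ∩ V={A} → {A} (+0)
site 3, node DI: D={C} ∪ I={G} → {C,G} (+1)
site 3, node CDIUV: CUV={A} ∪ DI={C,G} → {A,C,G} (+1)
per-site changes: [2, 2, 3, 3]; total = 10

10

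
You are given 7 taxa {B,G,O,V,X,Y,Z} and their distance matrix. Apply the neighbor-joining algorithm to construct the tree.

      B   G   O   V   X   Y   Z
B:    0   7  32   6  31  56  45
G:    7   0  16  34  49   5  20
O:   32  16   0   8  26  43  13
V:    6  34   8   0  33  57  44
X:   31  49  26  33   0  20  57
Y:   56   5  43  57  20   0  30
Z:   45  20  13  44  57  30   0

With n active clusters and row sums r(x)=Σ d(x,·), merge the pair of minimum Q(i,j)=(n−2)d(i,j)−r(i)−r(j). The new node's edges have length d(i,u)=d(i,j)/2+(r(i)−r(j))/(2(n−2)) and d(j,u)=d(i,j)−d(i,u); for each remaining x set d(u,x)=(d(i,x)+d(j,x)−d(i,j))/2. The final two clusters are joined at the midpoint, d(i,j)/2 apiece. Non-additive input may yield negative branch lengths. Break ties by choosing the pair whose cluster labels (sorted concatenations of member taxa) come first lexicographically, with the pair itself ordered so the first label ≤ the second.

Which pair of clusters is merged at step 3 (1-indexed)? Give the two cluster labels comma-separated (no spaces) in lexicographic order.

iteration 1: select B,V (d=6, Q=-329); attach at lengths (5/2, 7/2); label the merged cluster BV
  updated: d(BV,G)=35/2, d(BV,O)=17, d(BV,X)=29, d(BV,Y)=107/2, d(BV,Z)=83/2
iteration 2: select X,Y (d=20, Q=-505/2); attach at lengths (219/16, 101/16); label the merged cluster XY
  updated: d(BV,XY)=125/4, d(G,XY)=17, d(O,XY)=49/2, d(XY,Z)=67/2
iteration 3: select O,Z (d=13, Q=-279/2); attach at lengths (1/4, 51/4); label the merged cluster OZ
  updated: d(BV,OZ)=91/4, d(G,OZ)=23/2, d(OZ,XY)=45/2
iteration 4: select BV,OZ (d=91/4, Q=-331/4); attach at lengths (241/16, 123/16); label the merged cluster BOVZ
  updated: d(BOVZ,G)=25/8, d(BOVZ,XY)=31/2
iteration 5: select BOVZ,G (d=25/8, Q=-285/8); attach at lengths (13/16, 37/16); label the merged cluster BGOVZ
  updated: d(BGOVZ,XY)=235/16
iteration 6: select BGOVZ,XY (d=235/16); attach at lengths (235/32, 235/32); label the merged cluster BGOVXYZ
final tree: ((((B:5/2,V:7/2):241/16,(O:1/4,Z:51/4):123/16):13/16,G:37/16):235/32,(X:219/16,Y:101/16):235/32)
total length: 1273/16

O,Z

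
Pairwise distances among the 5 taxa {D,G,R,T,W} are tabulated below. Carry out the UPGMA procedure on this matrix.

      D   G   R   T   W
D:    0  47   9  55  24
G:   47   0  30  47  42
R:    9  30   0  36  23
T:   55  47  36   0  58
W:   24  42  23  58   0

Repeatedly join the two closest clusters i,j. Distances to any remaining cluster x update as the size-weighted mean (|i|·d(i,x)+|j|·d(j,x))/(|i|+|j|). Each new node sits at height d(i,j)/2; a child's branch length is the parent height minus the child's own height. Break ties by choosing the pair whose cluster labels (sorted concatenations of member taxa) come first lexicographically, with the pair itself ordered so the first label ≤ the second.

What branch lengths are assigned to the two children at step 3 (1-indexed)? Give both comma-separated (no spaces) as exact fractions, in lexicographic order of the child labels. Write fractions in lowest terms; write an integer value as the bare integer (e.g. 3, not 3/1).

iteration 1: select D,R (d=9); attach at lengths (9/2, 9/2); label the merged cluster DR
  updated: d(DR,G)=77/2, d(DR,T)=91/2, d(DR,W)=47/2
iteration 2: select DR,W (d=47/2); attach at lengths (29/4, 47/4); label the merged cluster DRW
  updated: d(DRW,G)=119/3, d(DRW,T)=149/3
iteration 3: select DRW,G (d=119/3); attach at lengths (97/12, 119/6); label the merged cluster DGRW
  updated: d(DGRW,T)=49
iteration 4: select DGRW,T (d=49); attach at lengths (14/3, 49/2); label the merged cluster DGRTW
final tree: ((((D:9/2,R:9/2):29/4,W:47/4):97/12,G:119/6):14/3,T:49/2)
total length: 1021/12

97/12,119/6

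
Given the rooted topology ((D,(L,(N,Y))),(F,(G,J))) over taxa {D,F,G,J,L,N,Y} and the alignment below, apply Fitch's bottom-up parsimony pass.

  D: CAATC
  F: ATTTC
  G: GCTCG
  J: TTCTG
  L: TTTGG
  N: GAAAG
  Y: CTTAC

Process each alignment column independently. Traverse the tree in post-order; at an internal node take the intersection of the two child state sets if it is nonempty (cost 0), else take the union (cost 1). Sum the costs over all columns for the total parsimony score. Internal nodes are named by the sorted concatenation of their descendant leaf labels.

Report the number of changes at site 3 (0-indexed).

site 0, node NY: N={G} ∪ Y={C} → {C,G} (+1)
site 0, node LNY: L={T} ∪ NY={C,G} → {C,G,T} (+1)
site 0, node DLNY: D={C} ∩ LNY={C,G,T} → {C} (+0)
site 0, node GJ: G={G} ∪ J={T} → {G,T} (+1)
site 0, node FGJ: F={A} ∪ GJ={G,T} → {A,G,T} (+1)
site 0, node DFGJLNY: DLNY={C} ∪ FGJ={A,G,T} → {A,C,G,T} (+1)
site 1, node NY: N={A} ∪ Y={T} → {A,T} (+1)
site 1, node LNY: L={T} ∩ NY={A,T} → {T} (+0)
site 1, node DLNY: D={A} ∪ LNY={T} → {A,T} (+1)
site 1, node GJ: G={C} ∪ J={T} → {C,T} (+1)
site 1, node FGJ: F={T} ∩ GJ={C,T} → {T} (+0)
site 1, node DFGJLNY: DLNY={A,T} ∩ FGJ={T} → {T} (+0)
site 2, node NY: N={A} ∪ Y={T} → {A,T} (+1)
site 2, node LNY: L={T} ∩ NY={A,T} → {T} (+0)
site 2, node DLNY: D={A} ∪ LNY={T} → {A,T} (+1)
site 2, node GJ: G={T} ∪ J={C} → {C,T} (+1)
site 2, node FGJ: F={T} ∩ GJ={C,T} → {T} (+0)
site 2, node DFGJLNY: DLNY={A,T} ∩ FGJ={T} → {T} (+0)
site 3, node NY: N={A} ∩ Y={A} → {A} (+0)
site 3, node LNY: L={G} ∪ NY={A} → {A,G} (+1)
site 3, node DLNY: D={T} ∪ LNY={A,G} → {A,G,T} (+1)
site 3, node GJ: G={C} ∪ J={T} → {C,T} (+1)
site 3, node FGJ: F={T} ∩ GJ={C,T} → {T} (+0)
site 3, node DFGJLNY: DLNY={A,G,T} ∩ FGJ={T} → {T} (+0)
site 4, node NY: N={G} ∪ Y={C} → {C,G} (+1)
site 4, node LNY: L={G} ∩ NY={C,G} → {G} (+0)
site 4, node DLNY: D={C} ∪ LNY={G} → {C,G} (+1)
site 4, node GJ: G={G} ∩ J={G} → {G} (+0)
site 4, node FGJ: F={C} ∪ GJ={G} → {C,G} (+1)
site 4, node DFGJLNY: DLNY={C,G} ∩ FGJ={C,G} → {C,G} (+0)
per-site changes: [5, 3, 3, 3, 3]; total = 17

3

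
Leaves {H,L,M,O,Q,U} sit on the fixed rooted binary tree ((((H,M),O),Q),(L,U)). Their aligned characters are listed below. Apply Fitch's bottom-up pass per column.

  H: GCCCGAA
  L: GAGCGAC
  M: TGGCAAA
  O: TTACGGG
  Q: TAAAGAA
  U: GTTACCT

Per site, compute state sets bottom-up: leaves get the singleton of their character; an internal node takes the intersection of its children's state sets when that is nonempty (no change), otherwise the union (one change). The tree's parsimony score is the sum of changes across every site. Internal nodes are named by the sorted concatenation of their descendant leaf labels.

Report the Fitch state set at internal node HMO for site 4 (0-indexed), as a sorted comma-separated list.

G

HM@0: {G} ∪ {T} = {G,T} (union, +1)
HMO@0: {G,T} ∩ {T} = {T} (intersection, +0)
HMOQ@0: {T} ∩ {T} = {T} (intersection, +0)
LU@0: {G} ∩ {G} = {G} (intersection, +0)
HLMOQU@0: {T} ∪ {G} = {G,T} (union, +1)
HM@1: {C} ∪ {G} = {C,G} (union, +1)
HMO@1: {C,G} ∪ {T} = {C,G,T} (union, +1)
HMOQ@1: {C,G,T} ∪ {A} = {A,C,G,T} (union, +1)
LU@1: {A} ∪ {T} = {A,T} (union, +1)
HLMOQU@1: {A,C,G,T} ∩ {A,T} = {A,T} (intersection, +0)
HM@2: {C} ∪ {G} = {C,G} (union, +1)
HMO@2: {C,G} ∪ {A} = {A,C,G} (union, +1)
HMOQ@2: {A,C,G} ∩ {A} = {A} (intersection, +0)
LU@2: {G} ∪ {T} = {G,T} (union, +1)
HLMOQU@2: {A} ∪ {G,T} = {A,G,T} (union, +1)
HM@3: {C} ∩ {C} = {C} (intersection, +0)
HMO@3: {C} ∩ {C} = {C} (intersection, +0)
HMOQ@3: {C} ∪ {A} = {A,C} (union, +1)
LU@3: {C} ∪ {A} = {A,C} (union, +1)
HLMOQU@3: {A,C} ∩ {A,C} = {A,C} (intersection, +0)
HM@4: {G} ∪ {A} = {A,G} (union, +1)
HMO@4: {A,G} ∩ {G} = {G} (intersection, +0)
HMOQ@4: {G} ∩ {G} = {G} (intersection, +0)
LU@4: {G} ∪ {C} = {C,G} (union, +1)
HLMOQU@4: {G} ∩ {C,G} = {G} (intersection, +0)
HM@5: {A} ∩ {A} = {A} (intersection, +0)
HMO@5: {A} ∪ {G} = {A,G} (union, +1)
HMOQ@5: {A,G} ∩ {A} = {A} (intersection, +0)
LU@5: {A} ∪ {C} = {A,C} (union, +1)
HLMOQU@5: {A} ∩ {A,C} = {A} (intersection, +0)
HM@6: {A} ∩ {A} = {A} (intersection, +0)
HMO@6: {A} ∪ {G} = {A,G} (union, +1)
HMOQ@6: {A,G} ∩ {A} = {A} (intersection, +0)
LU@6: {C} ∪ {T} = {C,T} (union, +1)
HLMOQU@6: {A} ∪ {C,T} = {A,C,T} (union, +1)
per-site changes: [2, 4, 4, 2, 2, 2, 3]; total = 19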